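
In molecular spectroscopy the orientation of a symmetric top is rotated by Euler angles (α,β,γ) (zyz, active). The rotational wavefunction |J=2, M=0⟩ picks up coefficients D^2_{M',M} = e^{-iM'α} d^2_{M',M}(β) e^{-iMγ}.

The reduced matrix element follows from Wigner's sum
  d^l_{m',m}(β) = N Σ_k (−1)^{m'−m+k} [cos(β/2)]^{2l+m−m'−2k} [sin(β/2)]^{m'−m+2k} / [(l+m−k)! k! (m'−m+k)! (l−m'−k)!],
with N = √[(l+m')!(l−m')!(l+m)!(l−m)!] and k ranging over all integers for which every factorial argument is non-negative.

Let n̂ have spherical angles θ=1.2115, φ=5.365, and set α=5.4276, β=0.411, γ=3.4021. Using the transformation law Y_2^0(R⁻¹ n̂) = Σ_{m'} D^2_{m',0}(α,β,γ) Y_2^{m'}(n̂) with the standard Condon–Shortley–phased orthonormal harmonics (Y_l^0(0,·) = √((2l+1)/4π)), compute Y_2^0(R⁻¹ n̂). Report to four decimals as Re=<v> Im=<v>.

Need the full column D^2_{m',0} for m'=−2..2 at α=5.4276, β=0.411, γ=3.4021.
cos(β/2)=0.978959, sin(β/2)=0.204057
d^2_{-2,0}: single k=2 term ⇒ +0.097748;  D = -0.013676-0.096786i
d^2_{-1,0}: k∈[1..2] ⇒ +0.468943 -0.020375 = +0.448568;  D = +0.294161-0.338649i
d^2_{0,0}: k∈[0..2] ⇒ +0.918456 -0.159621 +0.001734 = +0.760568;  D = +0.760568+0.000000i
d^2_{1,0}: k∈[0..1] ⇒ -0.468943 +0.020375 = -0.448568;  D = -0.294161-0.338649i
d^2_{2,0}: single k=0 term ⇒ +0.097748;  D = -0.013676+0.096786i
Y_2^{m'}(θ=1.2115,φ=5.365) and Σ D·Y over m':
  (-0.0137-0.0968i)·(-0.0888+0.3266i)  (+0.2942-0.3386i)·(+0.1544+0.2020i)  (+0.7606+0.0000i)·(-0.1984+0.0000i)  (-0.2942-0.3386i)·(-0.1544+0.2020i)  (-0.0137+0.0968i)·(-0.0888-0.3266i)
Y_2^0(R⁻¹ n̂) = +0.142444-0.000000i

Re=0.1424 Im=0.0000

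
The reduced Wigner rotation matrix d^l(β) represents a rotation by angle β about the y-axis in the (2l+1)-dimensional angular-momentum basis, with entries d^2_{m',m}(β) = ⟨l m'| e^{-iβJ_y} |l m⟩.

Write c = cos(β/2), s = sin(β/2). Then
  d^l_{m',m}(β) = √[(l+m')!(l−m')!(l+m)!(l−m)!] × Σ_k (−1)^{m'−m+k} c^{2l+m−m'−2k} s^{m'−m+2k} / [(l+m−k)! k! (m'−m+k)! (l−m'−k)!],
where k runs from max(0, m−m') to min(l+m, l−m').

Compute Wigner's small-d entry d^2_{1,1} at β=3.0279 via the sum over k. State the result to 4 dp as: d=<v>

d=-0.0096

d^2_{1,1}(β=3.0279) via Wigner's sum:
Half-angle: c=0.056816, s=0.998385. N=√(6·1·6·1)=6.000000
The bounds max(0,m−m')=0 and min(l+m,l−m')=1 give 2 terms
  k=0: (−1)^0·6.0000/(6)·0.0568^4·0.9984^0 = +0.000010
  k=1: (−1)^1·6.0000/(2)·0.0568^2·0.9984^2 = -0.009653
d^2_{1,1}(3.0279) = +0.000010 -0.009653 = -0.009642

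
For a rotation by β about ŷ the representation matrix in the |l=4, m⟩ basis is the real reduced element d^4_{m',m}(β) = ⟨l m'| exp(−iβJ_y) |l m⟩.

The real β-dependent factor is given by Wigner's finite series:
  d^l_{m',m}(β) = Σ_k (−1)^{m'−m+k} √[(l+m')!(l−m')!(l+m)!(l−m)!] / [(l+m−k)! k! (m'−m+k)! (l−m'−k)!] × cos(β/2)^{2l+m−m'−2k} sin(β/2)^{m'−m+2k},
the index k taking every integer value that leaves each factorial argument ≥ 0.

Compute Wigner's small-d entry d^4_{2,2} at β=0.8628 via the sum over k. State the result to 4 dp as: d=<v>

d^4_{2,2}(β=0.8628) via Wigner's sum:
c=cos(0.8628/2)=0.908381, s=sin(0.8628/2)=0.418143; N=√[720·2·720·2]=1440.000000
The bounds max(0,m−m')=0 and min(l+m,l−m')=2 give 3 terms
  k=0: (−1)^0·1440.0000/(1440)·0.9084^8·0.4181^0 = +0.463602
  k=1: (−1)^1·1440.0000/(120)·0.9084^6·0.4181^2 = -1.178799
  k=2: (−1)^2·1440.0000/(96)·0.9084^4·0.4181^4 = +0.312222
d^4_{2,2}(0.8628) = +0.463602 -1.178799 +0.312222 = -0.402975

d=-0.4030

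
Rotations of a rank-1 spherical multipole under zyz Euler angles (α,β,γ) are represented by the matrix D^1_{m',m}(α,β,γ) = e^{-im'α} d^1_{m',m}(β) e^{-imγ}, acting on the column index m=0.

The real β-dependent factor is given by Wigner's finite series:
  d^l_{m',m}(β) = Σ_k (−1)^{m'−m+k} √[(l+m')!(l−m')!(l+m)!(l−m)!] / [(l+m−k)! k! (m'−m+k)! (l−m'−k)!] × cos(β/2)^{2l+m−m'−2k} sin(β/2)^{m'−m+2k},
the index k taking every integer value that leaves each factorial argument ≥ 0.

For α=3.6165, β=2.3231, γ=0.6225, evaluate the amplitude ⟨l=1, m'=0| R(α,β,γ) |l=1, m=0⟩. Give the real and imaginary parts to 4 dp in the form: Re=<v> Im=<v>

Re=-0.6833 Im=0.0000

D^1_{0,0}(3.6165,2.3231,0.6225) = e^{-i·0·3.6165}·d^1_{0,0}(2.3231)·e^{-i·0·0.6225}. Compute d first:
c=cos(2.3231/2)=0.397918, s=sin(2.3231/2)=0.917421; N=√[1·1·1·1]=1.000000
k∈{0,1} keeps every argument non-negative
  k=0: (−1)^0·1.0000/(1)·0.3979^2·0.9174^0 = +0.158339
  k=1: (−1)^1·1.0000/(1)·0.3979^0·0.9174^2 = -0.841661
d^1_{0,0}(2.3231) = +0.158339 -0.841661 = -0.683323
D = (+1.000000+0.000000i)·(-0.683323)·(+1.000000+0.000000i) = -0.683323+0.000000i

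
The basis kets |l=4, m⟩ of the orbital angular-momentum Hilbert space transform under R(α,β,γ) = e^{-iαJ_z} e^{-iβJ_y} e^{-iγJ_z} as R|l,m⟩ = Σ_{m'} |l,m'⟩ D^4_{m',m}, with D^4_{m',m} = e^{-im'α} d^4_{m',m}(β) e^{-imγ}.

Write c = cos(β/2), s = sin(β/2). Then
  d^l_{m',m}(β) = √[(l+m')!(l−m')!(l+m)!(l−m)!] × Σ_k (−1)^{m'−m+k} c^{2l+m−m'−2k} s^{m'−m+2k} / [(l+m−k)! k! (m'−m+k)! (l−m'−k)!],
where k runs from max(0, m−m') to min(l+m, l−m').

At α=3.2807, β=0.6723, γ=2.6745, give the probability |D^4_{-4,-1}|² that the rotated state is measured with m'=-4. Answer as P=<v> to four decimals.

P=0.0406

D^4_{-4,-1}(3.2807,0.6723,2.6745) = e^{-i·-4·3.2807}·d^4_{-4,-1}(0.6723)·e^{-i·-1·2.6745}. Compute d first:
c=cos(0.6723/2)=0.944032, s=sin(0.6723/2)=0.329855; N=√[1·40320·6·120]=5387.986637
Admissible k: 3..3 (factorial args all ≥0)
  k=3: (−1)^0·5387.9866/(720)·0.9440^5·0.3299^3 = +0.201371
d^4_{-4,-1}(0.6723) = +0.201371
|D^4_{-4,-1}|² = |d^4_{-4,-1}(β)|² = (+0.201371)² = 0.040550 (the z-rotation phases have unit modulus)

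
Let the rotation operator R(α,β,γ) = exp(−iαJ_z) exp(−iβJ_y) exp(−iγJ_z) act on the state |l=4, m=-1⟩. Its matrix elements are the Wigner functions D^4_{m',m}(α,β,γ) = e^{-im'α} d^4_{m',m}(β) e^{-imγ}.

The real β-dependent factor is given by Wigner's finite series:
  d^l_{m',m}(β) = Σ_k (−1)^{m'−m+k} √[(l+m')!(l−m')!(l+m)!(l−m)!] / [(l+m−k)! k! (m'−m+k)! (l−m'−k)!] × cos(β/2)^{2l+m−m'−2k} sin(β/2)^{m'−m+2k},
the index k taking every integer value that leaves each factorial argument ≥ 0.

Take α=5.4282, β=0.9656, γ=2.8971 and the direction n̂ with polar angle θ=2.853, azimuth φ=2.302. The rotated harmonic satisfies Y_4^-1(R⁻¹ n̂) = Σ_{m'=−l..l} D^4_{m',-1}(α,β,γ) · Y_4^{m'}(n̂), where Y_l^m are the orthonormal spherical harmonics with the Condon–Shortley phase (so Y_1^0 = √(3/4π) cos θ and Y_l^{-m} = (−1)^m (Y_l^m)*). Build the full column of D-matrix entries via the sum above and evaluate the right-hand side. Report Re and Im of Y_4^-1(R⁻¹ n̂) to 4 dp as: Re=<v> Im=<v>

Re=0.2812 Im=-0.0681

Need the full column D^4_{m',-1} for m'=−4..4 at α=5.4282, β=0.9656, γ=2.8971.
cos(β/2)=0.885698, sin(β/2)=0.464261
d^4_{-4,-1}: single k=3 term ⇒ +0.408141;  D = +0.353615-0.203803i
d^4_{-3,-1}: k∈[2..3] ⇒ +0.825867 -0.378191 = +0.447676;  D = +0.423208+0.145974i
d^4_{-2,-1}: k∈[1..3] ⇒ +0.842170 -1.156970 +0.211926 = -0.102875;  D = -0.038508-0.095396i
d^4_{-1,-1}: k∈[0..3] ⇒ +0.378693 -1.560741 +0.857657 -0.078550 = -0.402942;  D = +0.182960-0.359009i
d^4_{0,-1}: k∈[0..3] ⇒ -0.887725 +1.463464 -0.402101 +0.018413 = +0.192052;  D = -0.186341+0.046489i
d^4_{1,-1}: k∈[0..3] ⇒ +1.040494 -0.857657 +0.117825 -0.002158 = +0.298504;  D = -0.244584-0.171124i
d^4_{2,-1}: k∈[0..2] ⇒ -0.771313 +0.317888 -0.017469 = -0.470894;  D = +0.049502+0.468284i
d^4_{3,-1}: k∈[0..1] ⇒ +0.378191 -0.062347 = +0.315844;  D = +0.215215-0.231171i
d^4_{4,-1}: single k=0 term ⇒ -0.112140;  D = -0.112076-0.003796i
Y_4^{m'}(θ=2.853,φ=2.302) and Σ D·Y over m':
  (+0.3536-0.2038i)·(-0.0028-0.0006i)  (+0.4232+0.1460i)·(-0.0225+0.0161i)  (-0.0385-0.0954i)·(-0.0159+0.1463i)  (+0.1830-0.3590i)·(+0.2959+0.3298i)  (-0.1863+0.0465i)·(+0.5278+0.0000i)  (-0.2446-0.1711i)·(-0.2959+0.3298i)  (+0.0495+0.4683i)·(-0.0159-0.1463i)  (+0.2152-0.2312i)·(+0.0225+0.0161i)  (-0.1121-0.0038i)·(-0.0028+0.0006i)
Y_4^-1(R⁻¹ n̂) = +0.281221-0.068075i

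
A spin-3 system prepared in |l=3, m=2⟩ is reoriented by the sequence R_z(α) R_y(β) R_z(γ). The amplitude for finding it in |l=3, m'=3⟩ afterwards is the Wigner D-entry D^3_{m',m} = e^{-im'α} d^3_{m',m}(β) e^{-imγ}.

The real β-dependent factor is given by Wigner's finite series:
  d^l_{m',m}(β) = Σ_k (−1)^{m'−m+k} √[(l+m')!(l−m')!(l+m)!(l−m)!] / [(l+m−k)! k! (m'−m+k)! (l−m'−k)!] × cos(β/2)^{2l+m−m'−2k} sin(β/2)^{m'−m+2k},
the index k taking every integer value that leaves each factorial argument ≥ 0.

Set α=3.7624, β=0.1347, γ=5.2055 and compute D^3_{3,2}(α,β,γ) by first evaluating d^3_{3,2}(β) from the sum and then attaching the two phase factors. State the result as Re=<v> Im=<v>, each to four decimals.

D^3_{3,2}(3.7624,0.1347,5.2055) = e^{-i·3·3.7624}·d^3_{3,2}(0.1347)·e^{-i·2·5.2055}. Compute d first:
With c≡cos(β/2)=0.997733 and s≡sin(β/2)=0.067299, N=[720·1·120·1]^{1/2}=293.938769
The bounds max(0,m−m')=0 and min(l+m,l−m')=0 give 1 term
  k=0: (−1)^1·293.9388/(120)·0.9977^5·0.0673^1 = -0.162988
d^3_{3,2}(0.1347) = -0.162988
Phases: e^{-i·(3)·3.7624}=+0.287510+0.957778i, e^{-i·(2)·5.2055}=-0.551844+0.833947i ⇒ D=+0.156044+0.047067i

Re=0.1560 Im=0.0471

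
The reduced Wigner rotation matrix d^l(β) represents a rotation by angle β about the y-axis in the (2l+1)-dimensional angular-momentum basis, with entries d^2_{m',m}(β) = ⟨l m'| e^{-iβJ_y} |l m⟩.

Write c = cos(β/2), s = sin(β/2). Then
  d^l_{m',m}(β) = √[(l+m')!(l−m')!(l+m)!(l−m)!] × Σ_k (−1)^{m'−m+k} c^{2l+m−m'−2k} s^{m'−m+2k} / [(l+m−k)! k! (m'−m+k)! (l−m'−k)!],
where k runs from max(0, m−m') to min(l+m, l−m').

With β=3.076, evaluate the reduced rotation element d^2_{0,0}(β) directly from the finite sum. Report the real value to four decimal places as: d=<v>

d=0.9936

d^2_{0,0}(β=3.076) via Wigner's sum:
With c≡cos(β/2)=0.032790 and s≡sin(β/2)=0.999462, N=[2·2·2·2]^{1/2}=4.000000
k∈{0,1,2} keeps every argument non-negative
  k=0: (−1)^0·4.0000/(4)·0.0328^4·0.9995^0 = +0.000001
  k=1: (−1)^1·4.0000/(1)·0.0328^2·0.9995^2 = -0.004296
  k=2: (−1)^2·4.0000/(4)·0.0328^0·0.9995^4 = +0.997851
d^2_{0,0}(3.076) = +0.000001 -0.004296 +0.997851 = +0.993556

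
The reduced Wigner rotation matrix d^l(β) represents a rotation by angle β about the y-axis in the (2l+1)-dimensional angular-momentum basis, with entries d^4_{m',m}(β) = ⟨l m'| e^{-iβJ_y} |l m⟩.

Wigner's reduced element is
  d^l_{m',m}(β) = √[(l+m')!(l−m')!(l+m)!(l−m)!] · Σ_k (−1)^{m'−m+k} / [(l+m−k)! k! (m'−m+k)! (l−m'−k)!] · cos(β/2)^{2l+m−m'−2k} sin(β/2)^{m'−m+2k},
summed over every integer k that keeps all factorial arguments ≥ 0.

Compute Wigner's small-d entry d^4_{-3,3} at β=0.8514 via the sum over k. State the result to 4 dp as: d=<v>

d=0.0280

d^4_{-3,3}(β=0.8514) via Wigner's sum:
With c≡cos(β/2)=0.910750 and s≡sin(β/2)=0.412958, N=[1·5040·5040·1]^{1/2}=5040.000000
k∈{6,7} keeps every argument non-negative
  k=6: (−1)^0·5040.0000/(720)·0.9107^2·0.4130^6 = +0.028796
  k=7: (−1)^1·5040.0000/(5040)·0.9107^0·0.4130^8 = -0.000846
d^4_{-3,3}(0.8514) = +0.028796 -0.000846 = +0.027950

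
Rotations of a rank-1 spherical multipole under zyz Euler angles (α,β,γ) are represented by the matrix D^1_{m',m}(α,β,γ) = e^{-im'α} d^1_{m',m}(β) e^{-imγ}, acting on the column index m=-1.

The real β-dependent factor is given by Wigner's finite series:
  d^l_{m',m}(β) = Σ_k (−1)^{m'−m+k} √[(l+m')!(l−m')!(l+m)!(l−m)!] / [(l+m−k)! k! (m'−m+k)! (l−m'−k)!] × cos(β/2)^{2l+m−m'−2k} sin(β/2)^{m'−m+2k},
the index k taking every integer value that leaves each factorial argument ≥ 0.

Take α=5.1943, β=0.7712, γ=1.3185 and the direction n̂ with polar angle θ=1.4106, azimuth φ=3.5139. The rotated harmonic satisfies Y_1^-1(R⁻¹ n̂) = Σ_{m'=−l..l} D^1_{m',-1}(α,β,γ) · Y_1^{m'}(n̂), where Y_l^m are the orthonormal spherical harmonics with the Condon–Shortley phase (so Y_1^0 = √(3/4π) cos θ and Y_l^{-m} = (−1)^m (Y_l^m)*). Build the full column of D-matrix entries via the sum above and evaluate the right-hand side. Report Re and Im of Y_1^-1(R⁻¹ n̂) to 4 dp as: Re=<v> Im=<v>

Need the full column D^1_{m',-1} for m'=−1..1 at α=5.1943, β=0.7712, γ=1.3185.
cos(β/2)=0.926573, sin(β/2)=0.376115
d^1_{-1,-1}: single k=0 term ⇒ +0.858537;  D = +0.836004+0.195405i
d^1_{0,-1}: single k=0 term ⇒ -0.492851;  D = -0.123029-0.477248i
d^1_{1,-1}: single k=0 term ⇒ +0.141463;  D = -0.105016+0.094780i
Y_1^{m'}(θ=1.4106,φ=3.5139) and Σ D·Y over m':
  (+0.8360+0.1954i)·(-0.3177+0.1241i)  (-0.1230-0.4772i)·(+0.0779+0.0000i)  (-0.1050+0.0948i)·(+0.3177+0.1241i)
Y_1^-1(R⁻¹ n̂) = -0.344558+0.021529i

Re=-0.3446 Im=0.0215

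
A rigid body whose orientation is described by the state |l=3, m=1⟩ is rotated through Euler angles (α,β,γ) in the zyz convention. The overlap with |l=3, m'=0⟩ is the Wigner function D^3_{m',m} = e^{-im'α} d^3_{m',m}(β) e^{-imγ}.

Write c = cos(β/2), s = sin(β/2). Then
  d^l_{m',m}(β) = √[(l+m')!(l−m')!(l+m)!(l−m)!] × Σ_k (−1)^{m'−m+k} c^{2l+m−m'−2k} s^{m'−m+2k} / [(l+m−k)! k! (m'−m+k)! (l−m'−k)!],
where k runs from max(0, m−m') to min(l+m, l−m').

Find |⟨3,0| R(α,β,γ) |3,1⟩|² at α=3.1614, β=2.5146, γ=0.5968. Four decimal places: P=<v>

Split into d^3_{0,1}(β=2.5146) × two z-phases.
With c≡cos(β/2)=0.308386 and s≡sin(β/2)=0.951261, N=[6·6·24·2]^{1/2}=41.569219
The bounds max(0,m−m')=1 and min(l+m,l−m')=3 give 3 terms
  k=1: (−1)^0·41.5692/(12)·0.3084^5·0.9513^1 = +0.009191
  k=2: (−1)^1·41.5692/(4)·0.3084^3·0.9513^3 = -0.262360
  k=3: (−1)^2·41.5692/(12)·0.3084^1·0.9513^5 = +0.832118
d^3_{0,1}(2.5146) = +0.009191 -0.262360 +0.832118 = +0.578949
|D^3_{0,1}|² = |d^3_{0,1}(β)|² = (+0.578949)² = 0.335182 (the z-rotation phases have unit modulus)

P=0.3352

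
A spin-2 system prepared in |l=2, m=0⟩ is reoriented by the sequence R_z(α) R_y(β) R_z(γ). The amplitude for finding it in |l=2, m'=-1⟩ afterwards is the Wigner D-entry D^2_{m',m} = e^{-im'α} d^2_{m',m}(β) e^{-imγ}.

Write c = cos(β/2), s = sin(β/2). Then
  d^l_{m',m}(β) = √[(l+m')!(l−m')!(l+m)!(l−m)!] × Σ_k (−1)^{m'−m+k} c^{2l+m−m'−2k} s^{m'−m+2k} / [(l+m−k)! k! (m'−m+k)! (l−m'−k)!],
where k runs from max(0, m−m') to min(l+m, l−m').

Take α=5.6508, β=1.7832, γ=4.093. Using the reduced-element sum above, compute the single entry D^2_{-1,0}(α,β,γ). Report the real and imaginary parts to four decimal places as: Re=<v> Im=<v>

Re=-0.2036 Im=0.1492

First d^2_{-1,0}(β=1.7832), then the phase factors e^{-i(-1)α} and e^{-i(0)γ}:
c=cos(1.7832/2)=0.628168, s=sin(1.7832/2)=0.778078; N=√[1·6·2·2]=4.898979
The bounds max(0,m−m')=1 and min(l+m,l−m')=2 give 2 terms
  k=1: (−1)^0·4.8990/(2)·0.6282^3·0.7781^1 = +0.472417
  k=2: (−1)^1·4.8990/(2)·0.6282^1·0.7781^3 = -0.724804
d^2_{-1,0}(1.7832) = +0.472417 -0.724804 = -0.252386
Phases: e^{-i·(-1)·5.6508}=+0.806620-0.591070i, e^{-i·(0)·4.093}=+1.000000+0.000000i ⇒ D=-0.203580+0.149178i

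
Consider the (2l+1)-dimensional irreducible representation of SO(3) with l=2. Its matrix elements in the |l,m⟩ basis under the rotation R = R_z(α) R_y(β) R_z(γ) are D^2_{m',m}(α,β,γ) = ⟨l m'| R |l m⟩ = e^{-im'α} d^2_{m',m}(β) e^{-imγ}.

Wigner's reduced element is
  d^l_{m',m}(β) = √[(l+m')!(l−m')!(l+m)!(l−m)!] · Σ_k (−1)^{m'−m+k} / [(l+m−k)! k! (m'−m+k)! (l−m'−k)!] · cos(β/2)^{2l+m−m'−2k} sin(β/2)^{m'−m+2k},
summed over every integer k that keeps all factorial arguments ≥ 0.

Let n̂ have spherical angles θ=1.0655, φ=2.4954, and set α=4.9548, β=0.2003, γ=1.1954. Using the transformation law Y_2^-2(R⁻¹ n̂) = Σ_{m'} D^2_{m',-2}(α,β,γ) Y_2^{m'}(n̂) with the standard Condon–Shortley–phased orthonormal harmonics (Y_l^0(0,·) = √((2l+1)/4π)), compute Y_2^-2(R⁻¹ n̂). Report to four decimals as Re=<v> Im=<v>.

Need the full column D^2_{m',-2} for m'=−2..2 at α=4.9548, β=0.2003, γ=1.1954.
cos(β/2)=0.994989, sin(β/2)=0.099983
d^2_{-2,-2}: single k=0 term ⇒ +0.980107;  D = +0.945644-0.257617i
d^2_{-1,-2}: single k=0 term ⇒ -0.196974;  D = -0.095880-0.172064i
d^2_{0,-2}: single k=0 term ⇒ +0.024242;  D = -0.017724+0.016538i
d^2_{1,-2}: single k=0 term ⇒ -0.001989;  D = +0.001666+0.001086i
d^2_{2,-2}: single k=0 term ⇒ +0.000100;  D = +0.000033-0.000094i
Y_2^{m'}(θ=1.0655,φ=2.4954) and Σ D·Y over m':
  (+0.9456-0.2576i)·(+0.0813+0.2844i)  (-0.0959-0.1721i)·(-0.2613-0.1970i)  (-0.0177+0.0165i)·(-0.0937+0.0000i)  (+0.0017+0.0011i)·(+0.2613-0.1970i)  (+0.0000-0.0001i)·(+0.0813-0.2844i)
Y_2^-2(R⁻¹ n̂) = +0.143556+0.310210i

Re=0.1436 Im=0.3102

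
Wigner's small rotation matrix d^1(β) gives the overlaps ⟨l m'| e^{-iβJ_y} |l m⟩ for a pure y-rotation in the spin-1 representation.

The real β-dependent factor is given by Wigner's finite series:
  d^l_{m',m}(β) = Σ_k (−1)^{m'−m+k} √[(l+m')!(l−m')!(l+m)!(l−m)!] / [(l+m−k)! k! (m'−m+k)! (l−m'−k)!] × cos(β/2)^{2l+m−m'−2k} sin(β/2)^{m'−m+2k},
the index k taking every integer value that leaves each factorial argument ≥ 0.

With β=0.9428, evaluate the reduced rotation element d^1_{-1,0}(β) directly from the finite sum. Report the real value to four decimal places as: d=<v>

d=0.5722

d^1_{-1,0}(β=0.9428) via Wigner's sum:
With c≡cos(β/2)=0.890933 and s≡sin(β/2)=0.454134, N=[1·2·1·1]^{1/2}=1.414214
The bounds max(0,m−m')=1 and min(l+m,l−m')=1 give 1 term
  k=1: (−1)^0·1.4142/(1)·0.8909^1·0.4541^1 = +0.572195
d^1_{-1,0}(0.9428) = +0.572195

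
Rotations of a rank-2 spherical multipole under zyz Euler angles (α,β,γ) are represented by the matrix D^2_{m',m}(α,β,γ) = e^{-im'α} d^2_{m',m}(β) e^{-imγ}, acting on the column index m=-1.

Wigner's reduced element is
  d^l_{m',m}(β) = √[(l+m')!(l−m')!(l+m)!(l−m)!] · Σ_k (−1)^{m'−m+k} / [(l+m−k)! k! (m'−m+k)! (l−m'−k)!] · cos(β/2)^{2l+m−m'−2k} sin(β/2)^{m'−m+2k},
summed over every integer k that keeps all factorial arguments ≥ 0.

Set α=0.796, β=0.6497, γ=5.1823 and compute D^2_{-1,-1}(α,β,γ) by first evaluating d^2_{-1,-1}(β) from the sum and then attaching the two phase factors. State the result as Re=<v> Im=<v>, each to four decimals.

First d^2_{-1,-1}(β=0.6497), then the phase factors e^{-i(-1)α} and e^{-i(-1)γ}:
With c≡cos(β/2)=0.947699 and s≡sin(β/2)=0.319167, N=[1·6·1·6]^{1/2}=6.000000
k∈{0,1} keeps every argument non-negative
  k=0: (−1)^0·6.0000/(6)·0.9477^4·0.3192^0 = +0.806642
  k=1: (−1)^1·6.0000/(2)·0.9477^2·0.3192^2 = -0.274471
d^2_{-1,-1}(0.6497) = +0.806642 -0.274471 = +0.532171
Phases: e^{-i·(-1)·0.796}=+0.699571+0.714564i, e^{-i·(-1)·5.1823}=+0.452807-0.891609i ⇒ D=+0.507628-0.159749i

Re=0.5076 Im=-0.1597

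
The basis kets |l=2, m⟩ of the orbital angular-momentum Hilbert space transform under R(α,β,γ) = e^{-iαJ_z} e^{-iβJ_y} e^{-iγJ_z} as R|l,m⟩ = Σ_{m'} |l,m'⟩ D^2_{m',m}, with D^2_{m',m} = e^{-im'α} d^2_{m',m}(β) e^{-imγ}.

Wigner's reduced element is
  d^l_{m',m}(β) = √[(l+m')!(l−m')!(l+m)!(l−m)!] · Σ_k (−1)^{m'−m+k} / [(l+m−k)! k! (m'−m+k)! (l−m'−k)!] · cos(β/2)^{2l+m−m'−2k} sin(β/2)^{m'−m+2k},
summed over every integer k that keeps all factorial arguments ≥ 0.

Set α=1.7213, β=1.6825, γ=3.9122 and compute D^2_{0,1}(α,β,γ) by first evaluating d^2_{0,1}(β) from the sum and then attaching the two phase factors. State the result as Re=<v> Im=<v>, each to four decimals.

D^2_{0,1}(1.7213,1.6825,3.9122) = e^{-i·0·1.7213}·d^2_{0,1}(1.6825)·e^{-i·1·3.9122}. Compute d first:
Half-angle: c=0.666532, s=0.745477. N=√(2·2·6·1)=4.898979
k∈{1,2} keeps every argument non-negative
  k=1: (−1)^0·4.8990/(2)·0.6665^3·0.7455^1 = +0.540719
  k=2: (−1)^1·4.8990/(2)·0.6665^1·0.7455^3 = -0.676393
d^2_{0,1}(1.6825) = +0.540719 -0.676393 = -0.135673
Attach z-rotation phases: D = e^{-i(0)(1.7213)}·(-0.135673)·e^{-i(1)(3.9122)} = +0.097344-0.094506i

Re=0.0973 Im=-0.0945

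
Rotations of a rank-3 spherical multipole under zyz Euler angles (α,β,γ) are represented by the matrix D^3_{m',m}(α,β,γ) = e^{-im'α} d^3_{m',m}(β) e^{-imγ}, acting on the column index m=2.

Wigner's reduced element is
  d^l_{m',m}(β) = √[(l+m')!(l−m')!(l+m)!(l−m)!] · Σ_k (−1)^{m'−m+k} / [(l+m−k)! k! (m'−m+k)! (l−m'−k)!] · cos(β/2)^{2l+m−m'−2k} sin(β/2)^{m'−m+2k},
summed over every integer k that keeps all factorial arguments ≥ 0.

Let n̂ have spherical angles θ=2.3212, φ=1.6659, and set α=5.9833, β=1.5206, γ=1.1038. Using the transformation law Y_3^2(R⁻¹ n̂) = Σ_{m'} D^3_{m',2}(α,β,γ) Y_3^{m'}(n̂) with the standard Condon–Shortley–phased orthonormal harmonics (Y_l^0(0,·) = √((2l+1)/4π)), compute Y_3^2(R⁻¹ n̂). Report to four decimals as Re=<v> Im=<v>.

Need the full column D^3_{m',2} for m'=−3..3 at α=5.9833, β=1.5206, γ=1.1038.
cos(β/2)=0.724629, sin(β/2)=0.689139
d^3_{-3,2}: single k=5 term ⇒ +0.275883;  D = -0.275721-0.009471i
d^3_{-2,2}: k∈[4..5] ⇒ +0.592146 -0.107113 = +0.485033;  D = -0.458194-0.159108i
d^3_{-1,2}: k∈[3..4] ⇒ +0.787586 -0.356164 = +0.431422;  D = -0.347554-0.255600i
d^3_{0,2}: k∈[2..3] ⇒ +0.717196 -0.648663 = +0.068532;  D = -0.040751-0.055100i
d^3_{1,2}: k∈[1..2] ⇒ +0.435398 -0.787586 = -0.352188;  D = +0.116426+0.332387i
d^3_{2,2}: k∈[0..1] ⇒ +0.144776 -0.654707 = -0.509932;  D = +0.018880+0.509582i
d^3_{3,2}: single k=0 term ⇒ -0.337258;  D = -0.087632+0.325674i
Y_3^{m'}(θ=2.3212,φ=1.6659) and Σ D·Y over m':
  (-0.2757-0.0095i)·(+0.0459+0.1567i)  (-0.4582-0.1591i)·(+0.3661-0.0705i)  (-0.3476-0.2556i)·(-0.0297-0.3118i)  (-0.0408-0.0551i)·(+0.1717+0.0000i)  (+0.1164+0.3324i)·(+0.0297-0.3118i)  (+0.0189+0.5096i)·(+0.3661+0.0705i)  (-0.0876+0.3257i)·(-0.0459+0.1567i)
Y_3^2(R⁻¹ n̂) = -0.235400+0.169720i

Re=-0.2354 Im=0.1697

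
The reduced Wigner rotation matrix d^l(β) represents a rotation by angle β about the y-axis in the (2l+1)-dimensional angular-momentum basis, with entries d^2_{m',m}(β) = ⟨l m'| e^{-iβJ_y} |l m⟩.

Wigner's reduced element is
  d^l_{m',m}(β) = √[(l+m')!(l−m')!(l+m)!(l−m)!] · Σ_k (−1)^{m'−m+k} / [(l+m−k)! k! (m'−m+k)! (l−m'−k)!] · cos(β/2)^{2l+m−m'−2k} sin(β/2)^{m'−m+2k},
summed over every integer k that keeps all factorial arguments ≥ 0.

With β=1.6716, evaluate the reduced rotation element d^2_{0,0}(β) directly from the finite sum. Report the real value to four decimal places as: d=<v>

d^2_{0,0}(β=1.6716) via Wigner's sum:
c=cos(1.6716/2)=0.670584, s=sin(1.6716/2)=0.741833; N=√[2·2·2·2]=4.000000
k∈{0,1,2} keeps every argument non-negative
  k=0: (−1)^0·4.0000/(4)·0.6706^4·0.7418^0 = +0.202215
  k=1: (−1)^1·4.0000/(1)·0.6706^2·0.7418^2 = -0.989873
  k=2: (−1)^2·4.0000/(4)·0.6706^0·0.7418^4 = +0.302848
d^2_{0,0}(1.6716) = +0.202215 -0.989873 +0.302848 = -0.484809

d=-0.4848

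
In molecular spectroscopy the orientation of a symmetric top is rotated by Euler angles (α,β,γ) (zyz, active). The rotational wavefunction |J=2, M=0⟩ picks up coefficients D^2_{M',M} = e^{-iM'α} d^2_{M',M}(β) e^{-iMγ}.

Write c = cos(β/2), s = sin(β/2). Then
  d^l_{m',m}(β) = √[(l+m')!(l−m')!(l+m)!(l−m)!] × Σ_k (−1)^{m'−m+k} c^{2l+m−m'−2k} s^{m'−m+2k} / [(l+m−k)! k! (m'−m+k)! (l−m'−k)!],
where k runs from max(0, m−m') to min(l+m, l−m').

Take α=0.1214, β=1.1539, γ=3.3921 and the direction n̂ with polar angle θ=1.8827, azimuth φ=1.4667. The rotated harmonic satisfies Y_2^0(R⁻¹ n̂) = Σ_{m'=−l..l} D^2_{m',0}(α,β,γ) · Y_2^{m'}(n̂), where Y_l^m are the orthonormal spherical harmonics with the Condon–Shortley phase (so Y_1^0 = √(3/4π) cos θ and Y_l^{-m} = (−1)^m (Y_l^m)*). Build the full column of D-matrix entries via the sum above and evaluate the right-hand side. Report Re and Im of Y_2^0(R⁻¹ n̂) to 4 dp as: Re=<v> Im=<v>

Re=-0.3107 Im=0.0000

Need the full column D^2_{m',0} for m'=−2..2 at α=0.1214, β=1.1539, γ=3.3921.
cos(β/2)=0.838130, sin(β/2)=0.545470
d^2_{-2,0}: single k=2 term ⇒ +0.511965;  D = +0.496949+0.123087i
d^2_{-1,0}: k∈[1..2] ⇒ +0.786649 -0.333196 = +0.453453;  D = +0.450116+0.054914i
d^2_{0,0}: k∈[0..2] ⇒ +0.493453 -0.836036 +0.088529 = -0.254054;  D = -0.254054+0.000000i
d^2_{1,0}: k∈[0..1] ⇒ -0.786649 +0.333196 = -0.453453;  D = -0.450116+0.054914i
d^2_{2,0}: single k=0 term ⇒ +0.511965;  D = +0.496949-0.123087i
Y_2^{m'}(θ=1.8827,φ=1.4667) and Σ D·Y over m':
  (+0.4969+0.1231i)·(-0.3423-0.0723i)  (+0.4501+0.0549i)·(-0.0234+0.2244i)  (-0.2541+0.0000i)·(-0.2263+0.0000i)  (-0.4501+0.0549i)·(+0.0234+0.2244i)  (+0.4969-0.1231i)·(-0.3423+0.0723i)
Y_2^0(R⁻¹ n̂) = -0.310713+0.000000i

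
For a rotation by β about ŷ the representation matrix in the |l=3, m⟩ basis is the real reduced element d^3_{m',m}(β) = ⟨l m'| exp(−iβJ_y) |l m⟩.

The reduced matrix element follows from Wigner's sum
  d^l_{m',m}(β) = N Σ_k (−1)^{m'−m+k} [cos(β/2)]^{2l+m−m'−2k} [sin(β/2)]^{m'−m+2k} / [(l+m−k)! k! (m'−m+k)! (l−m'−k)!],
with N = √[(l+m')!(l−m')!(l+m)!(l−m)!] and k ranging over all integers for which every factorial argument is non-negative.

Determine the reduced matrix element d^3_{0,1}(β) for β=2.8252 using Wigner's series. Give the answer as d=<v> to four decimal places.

d=0.4737

d^3_{0,1}(β=2.8252) via Wigner's sum:
Half-angle: c=0.157537, s=0.987513. N=√(6·6·24·2)=41.569219
Admissible k: 1..3 (factorial args all ≥0)
  k=1: (−1)^0·41.5692/(12)·0.1575^5·0.9875^1 = +0.000332
  k=2: (−1)^1·41.5692/(4)·0.1575^3·0.9875^3 = -0.039128
  k=3: (−1)^2·41.5692/(12)·0.1575^1·0.9875^5 = +0.512493
d^3_{0,1}(2.8252) = +0.000332 -0.039128 +0.512493 = +0.473697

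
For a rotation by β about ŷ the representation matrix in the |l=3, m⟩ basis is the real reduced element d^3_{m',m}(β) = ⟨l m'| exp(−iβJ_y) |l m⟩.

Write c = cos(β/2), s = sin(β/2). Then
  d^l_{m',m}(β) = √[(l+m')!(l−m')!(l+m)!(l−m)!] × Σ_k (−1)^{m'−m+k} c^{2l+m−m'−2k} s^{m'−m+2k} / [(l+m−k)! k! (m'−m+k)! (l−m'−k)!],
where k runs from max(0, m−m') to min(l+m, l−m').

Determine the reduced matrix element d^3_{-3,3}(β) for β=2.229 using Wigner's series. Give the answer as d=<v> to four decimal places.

d^3_{-3,3}(β=2.229) via Wigner's sum:
c=cos(2.229/2)=0.440626, s=sin(2.229/2)=0.897691; N=√[1·720·720·1]=720.000000
k∈{6} keeps every argument non-negative
  k=6: (−1)^0·720.0000/(720)·0.4406^0·0.8977^6 = +0.523311
d^3_{-3,3}(2.229) = +0.523311

d=0.5233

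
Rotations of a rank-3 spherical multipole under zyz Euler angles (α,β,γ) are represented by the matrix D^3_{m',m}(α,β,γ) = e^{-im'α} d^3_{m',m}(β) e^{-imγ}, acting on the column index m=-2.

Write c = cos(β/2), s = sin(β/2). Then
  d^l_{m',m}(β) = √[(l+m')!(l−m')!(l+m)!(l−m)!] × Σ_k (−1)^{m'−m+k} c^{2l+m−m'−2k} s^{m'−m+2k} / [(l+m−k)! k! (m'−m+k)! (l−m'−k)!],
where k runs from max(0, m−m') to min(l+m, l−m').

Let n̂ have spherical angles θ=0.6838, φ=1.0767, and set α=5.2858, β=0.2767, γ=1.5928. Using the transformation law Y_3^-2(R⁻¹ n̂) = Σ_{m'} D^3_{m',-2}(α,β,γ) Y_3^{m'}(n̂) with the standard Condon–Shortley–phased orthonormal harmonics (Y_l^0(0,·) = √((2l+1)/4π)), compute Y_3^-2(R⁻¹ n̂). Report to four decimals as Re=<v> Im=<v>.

Re=0.0514 Im=-0.3764

Need the full column D^3_{m',-2} for m'=−3..3 at α=5.2858, β=0.2767, γ=1.5928.
cos(β/2)=0.990445, sin(β/2)=0.137909
d^3_{-3,-2}: single k=1 term ⇒ +0.321973;  D = +0.315968+0.061896i
d^3_{-2,-2}: k∈[0..1] ⇒ +0.944022 -0.091512 = +0.852510;  D = +0.316187+0.791706i
d^3_{-1,-2}: k∈[0..1] ⇒ -0.415666 +0.016118 = -0.399548;  D = +0.231311-0.325782i
d^3_{0,-2}: k∈[0..1] ⇒ +0.100246 -0.001944 = +0.098303;  D = -0.098207-0.004325i
d^3_{1,-2}: k∈[0..1] ⇒ -0.016118 +0.000156 = -0.015961;  D = +0.008061+0.013776i
d^3_{2,-2}: k∈[0..1] ⇒ +0.001774 -0.000007 = +0.001767;  D = +0.000797-0.001577i
d^3_{3,-2}: single k=0 term ⇒ -0.000121;  D = -0.000120+0.000013i
Y_3^{m'}(θ=0.6838,φ=1.0767) and Σ D·Y over m':
  (+0.3160+0.0619i)·(-0.1048+0.0093i)  (+0.3162+0.7917i)·(-0.1740-0.2640i)  (+0.2313-0.3258i)·(+0.1941-0.3603i)  (-0.0982-0.0043i)·(+0.0013+0.0000i)  (+0.0081+0.0138i)·(-0.1941-0.3603i)  (+0.0008-0.0016i)·(-0.1740+0.2640i)  (-0.0001+0.0000i)·(+0.1048+0.0093i)
Y_3^-2(R⁻¹ n̂) = +0.051385-0.376421i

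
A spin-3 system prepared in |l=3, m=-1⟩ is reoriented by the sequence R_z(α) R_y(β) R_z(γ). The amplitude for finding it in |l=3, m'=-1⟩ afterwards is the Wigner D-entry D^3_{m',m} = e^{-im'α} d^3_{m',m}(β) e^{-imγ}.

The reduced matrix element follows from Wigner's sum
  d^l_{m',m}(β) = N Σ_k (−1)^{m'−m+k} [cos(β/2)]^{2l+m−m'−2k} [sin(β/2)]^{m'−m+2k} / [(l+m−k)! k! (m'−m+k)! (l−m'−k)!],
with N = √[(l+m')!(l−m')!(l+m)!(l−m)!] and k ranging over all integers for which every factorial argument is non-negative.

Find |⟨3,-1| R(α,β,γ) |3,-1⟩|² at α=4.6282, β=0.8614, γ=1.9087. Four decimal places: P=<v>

P=0.0563

D^3_{-1,-1}(4.6282,0.8614,1.9087) = e^{-i·-1·4.6282}·d^3_{-1,-1}(0.8614)·e^{-i·-1·1.9087}. Compute d first:
c=cos(0.8614/2)=0.908674, s=sin(0.8614/2)=0.417507; N=√[2·24·2·24]=48.000000
k∈{0,1,2} keeps every argument non-negative
  k=0: (−1)^0·48.0000/(48)·0.9087^6·0.4175^0 = +0.562921
  k=1: (−1)^1·48.0000/(6)·0.9087^4·0.4175^2 = -0.950713
  k=2: (−1)^2·48.0000/(8)·0.9087^2·0.4175^4 = +0.150530
d^3_{-1,-1}(0.8614) = +0.562921 -0.950713 +0.150530 = -0.237262
|D^3_{-1,-1}|² = |d^3_{-1,-1}(β)|² = (-0.237262)² = 0.056293 (the z-rotation phases have unit modulus)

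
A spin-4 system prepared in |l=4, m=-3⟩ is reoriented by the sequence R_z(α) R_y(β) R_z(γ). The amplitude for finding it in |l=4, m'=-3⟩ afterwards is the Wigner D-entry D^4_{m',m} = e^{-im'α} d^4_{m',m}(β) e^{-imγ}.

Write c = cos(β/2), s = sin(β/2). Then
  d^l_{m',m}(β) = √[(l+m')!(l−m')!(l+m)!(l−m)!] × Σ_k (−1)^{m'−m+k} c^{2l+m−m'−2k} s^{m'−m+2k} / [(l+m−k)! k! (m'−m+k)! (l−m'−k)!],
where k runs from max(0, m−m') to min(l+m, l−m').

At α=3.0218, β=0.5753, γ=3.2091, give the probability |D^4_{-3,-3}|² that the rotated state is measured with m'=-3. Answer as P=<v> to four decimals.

P=0.0767

First d^4_{-3,-3}(β=0.5753), then the phase factors e^{-i(-3)α} and e^{-i(-3)γ}:
Half-angle: c=0.958913, s=0.283700. N=√(1·5040·1·5040)=5040.000000
k: max(0,(-3)−(-3))=0 … min(4+(-3),4−(-3))=1
  k=0: (−1)^0·5040.0000/(5040)·0.9589^8·0.2837^0 = +0.714882
  k=1: (−1)^1·5040.0000/(720)·0.9589^6·0.2837^2 = -0.438017
d^4_{-3,-3}(0.5753) = +0.714882 -0.438017 = +0.276865
|D^4_{-3,-3}|² = |d^4_{-3,-3}(β)|² = (+0.276865)² = 0.076654 (the z-rotation phases have unit modulus)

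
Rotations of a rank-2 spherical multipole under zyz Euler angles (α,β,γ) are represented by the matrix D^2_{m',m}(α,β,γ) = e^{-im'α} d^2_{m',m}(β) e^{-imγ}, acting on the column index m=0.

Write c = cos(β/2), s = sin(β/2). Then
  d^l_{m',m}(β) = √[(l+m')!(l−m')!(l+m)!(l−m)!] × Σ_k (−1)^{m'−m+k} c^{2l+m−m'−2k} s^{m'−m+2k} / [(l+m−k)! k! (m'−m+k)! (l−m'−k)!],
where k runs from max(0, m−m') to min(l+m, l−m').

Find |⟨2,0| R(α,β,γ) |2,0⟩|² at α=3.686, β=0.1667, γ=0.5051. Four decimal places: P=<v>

D^2_{0,0}(3.686,0.1667,0.5051) = e^{-i·0·3.686}·d^2_{0,0}(0.1667)·e^{-i·0·0.5051}. Compute d first:
c=cos(0.1667/2)=0.996528, s=sin(0.1667/2)=0.083254; N=√[2·2·2·2]=4.000000
Admissible k: 0..2 (factorial args all ≥0)
  k=0: (−1)^0·4.0000/(4)·0.9965^4·0.0833^0 = +0.986186
  k=1: (−1)^1·4.0000/(1)·0.9965^2·0.0833^2 = -0.027532
  k=2: (−1)^2·4.0000/(4)·0.9965^0·0.0833^4 = +0.000048
d^2_{0,0}(0.1667) = +0.986186 -0.027532 +0.000048 = +0.958701
|D^2_{0,0}|² = |d^2_{0,0}(β)|² = (+0.958701)² = 0.919108 (the z-rotation phases have unit modulus)

P=0.9191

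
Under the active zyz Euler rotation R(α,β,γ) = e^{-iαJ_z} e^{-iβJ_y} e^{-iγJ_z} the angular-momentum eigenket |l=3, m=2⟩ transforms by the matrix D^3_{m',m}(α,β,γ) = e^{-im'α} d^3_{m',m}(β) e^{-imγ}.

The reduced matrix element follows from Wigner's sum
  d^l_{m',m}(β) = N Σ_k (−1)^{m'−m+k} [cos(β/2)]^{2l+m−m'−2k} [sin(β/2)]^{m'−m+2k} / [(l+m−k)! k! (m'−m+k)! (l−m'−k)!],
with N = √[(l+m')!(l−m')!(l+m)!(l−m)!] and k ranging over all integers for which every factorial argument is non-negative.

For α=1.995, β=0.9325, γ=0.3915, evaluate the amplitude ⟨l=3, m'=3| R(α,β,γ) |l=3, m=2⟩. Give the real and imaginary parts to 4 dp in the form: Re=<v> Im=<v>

Re=-0.5541 Im=0.2919

Split into d^3_{3,2}(β=0.9325) × two z-phases.
With c≡cos(β/2)=0.893260 and s≡sin(β/2)=0.449540, N=[720·1·120·1]^{1/2}=293.938769
k: max(0,(2)−(3))=0 … min(3+(2),3−(3))=0
  k=0: (−1)^1·293.9388/(120)·0.8933^5·0.4495^1 = -0.626230
d^3_{3,2}(0.9325) = -0.626230
Attach z-rotation phases: D = e^{-i(3)(1.995)}·(-0.626230)·e^{-i(2)(0.3915)} = -0.554064+0.291851i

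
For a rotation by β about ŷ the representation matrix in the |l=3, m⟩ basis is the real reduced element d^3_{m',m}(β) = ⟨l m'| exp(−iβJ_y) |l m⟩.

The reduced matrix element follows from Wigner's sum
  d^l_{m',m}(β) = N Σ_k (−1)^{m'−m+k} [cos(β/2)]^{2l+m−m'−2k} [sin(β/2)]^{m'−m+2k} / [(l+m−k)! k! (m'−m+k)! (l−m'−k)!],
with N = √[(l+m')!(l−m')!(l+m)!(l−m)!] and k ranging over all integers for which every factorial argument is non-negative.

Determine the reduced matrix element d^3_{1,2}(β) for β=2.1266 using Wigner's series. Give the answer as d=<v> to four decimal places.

d=-0.4097

d^3_{1,2}(β=2.1266) via Wigner's sum:
c=cos(2.1266/2)=0.485991, s=sin(2.1266/2)=0.873964; N=√[24·2·120·1]=75.894664
Admissible k: 1..2 (factorial args all ≥0)
  k=1: (−1)^0·75.8947/(24)·0.4860^5·0.8740^1 = +0.074926
  k=2: (−1)^1·75.8947/(12)·0.4860^3·0.8740^3 = -0.484612
d^3_{1,2}(2.1266) = +0.074926 -0.484612 = -0.409686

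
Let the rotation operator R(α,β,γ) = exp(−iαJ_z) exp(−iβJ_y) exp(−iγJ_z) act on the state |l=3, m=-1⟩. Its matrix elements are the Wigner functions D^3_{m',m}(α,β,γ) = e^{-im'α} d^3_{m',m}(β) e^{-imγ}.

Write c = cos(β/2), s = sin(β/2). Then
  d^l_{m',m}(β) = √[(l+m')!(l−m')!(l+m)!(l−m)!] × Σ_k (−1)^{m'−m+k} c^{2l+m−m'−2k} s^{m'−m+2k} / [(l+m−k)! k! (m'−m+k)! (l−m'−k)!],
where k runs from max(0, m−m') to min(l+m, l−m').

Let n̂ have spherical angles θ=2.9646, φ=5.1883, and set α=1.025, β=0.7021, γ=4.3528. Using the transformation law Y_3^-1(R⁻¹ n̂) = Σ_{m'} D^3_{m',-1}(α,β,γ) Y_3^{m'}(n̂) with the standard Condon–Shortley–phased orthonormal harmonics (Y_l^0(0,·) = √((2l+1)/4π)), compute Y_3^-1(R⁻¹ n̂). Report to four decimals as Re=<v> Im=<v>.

Need the full column D^3_{m',-1} for m'=−3..3 at α=1.025, β=0.7021, γ=4.3528.
cos(β/2)=0.939012, sin(β/2)=0.343884
d^3_{-3,-1}: single k=2 term ⇒ +0.356086;  D = +0.147205+0.324234i
d^3_{-2,-1}: k∈[1..2] ⇒ +0.793904 -0.212951 = +0.580953;  D = +0.576802+0.069325i
d^3_{-1,-1}: k∈[0..2] ⇒ +0.685531 -0.735527 +0.073985 = +0.023989;  D = +0.014810-0.018871i
d^3_{0,-1}: k∈[0..2] ⇒ -0.869678 +0.349914 -0.015643 = -0.535407;  D = +0.188404+0.501164i
d^3_{1,-1}: k∈[0..2] ⇒ +0.551645 -0.098646 +0.001654 = +0.454653;  D = -0.446794-0.084171i
d^3_{2,-1}: k∈[0..1] ⇒ -0.212951 +0.014280 = -0.198671;  D = +0.132784-0.147779i
d^3_{3,-1}: single k=0 term ⇒ +0.047757;  D = +0.013793+0.045722i
Y_3^{m'}(θ=2.9646,φ=5.1883) and Σ D·Y over m':
  (+0.1472+0.3242i)·(-0.0023-0.0003i)  (+0.5768+0.0693i)·(+0.0181-0.0254i)  (+0.0148-0.0189i)·(+0.1002+0.1945i)  (+0.1884+0.5012i)·(-0.6778+0.0000i)  (-0.4468-0.0842i)·(-0.1002+0.1945i)  (+0.1328-0.1478i)·(+0.0181+0.0254i)  (+0.0138+0.0457i)·(+0.0023-0.0003i)
Y_3^-1(R⁻¹ n̂) = -0.043208-0.430508i

Re=-0.0432 Im=-0.4305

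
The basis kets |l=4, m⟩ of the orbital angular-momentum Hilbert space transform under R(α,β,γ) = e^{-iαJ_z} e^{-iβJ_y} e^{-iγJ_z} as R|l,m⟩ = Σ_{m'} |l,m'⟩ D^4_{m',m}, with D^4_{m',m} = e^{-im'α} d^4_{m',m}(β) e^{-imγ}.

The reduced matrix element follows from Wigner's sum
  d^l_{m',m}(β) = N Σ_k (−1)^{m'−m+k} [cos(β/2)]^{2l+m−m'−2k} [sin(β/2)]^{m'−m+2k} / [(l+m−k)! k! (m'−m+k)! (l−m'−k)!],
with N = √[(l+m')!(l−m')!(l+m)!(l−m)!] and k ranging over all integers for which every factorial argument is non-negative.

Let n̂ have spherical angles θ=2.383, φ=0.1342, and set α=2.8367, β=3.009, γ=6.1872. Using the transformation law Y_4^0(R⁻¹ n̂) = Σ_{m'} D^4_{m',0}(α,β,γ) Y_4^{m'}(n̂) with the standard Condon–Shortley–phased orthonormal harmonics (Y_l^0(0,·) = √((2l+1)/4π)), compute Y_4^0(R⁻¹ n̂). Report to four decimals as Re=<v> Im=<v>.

Need the full column D^4_{m',0} for m'=−4..4 at α=2.8367, β=3.009, γ=6.1872.
cos(β/2)=0.066248, sin(β/2)=0.997803
d^4_{-4,0}: single k=4 term ⇒ +0.000160;  D = +0.000055-0.000150i
d^4_{-3,0}: k∈[3..4] ⇒ +0.000015 -0.003403 = -0.003388;  D = +0.002067-0.002684i
d^4_{-2,0}: k∈[2..4] ⇒ +0.000001 -0.000483 +0.041090 = +0.040608;  D = +0.033289-0.023256i
d^4_{-1,0}: k∈[1..4] ⇒ +0.000000 -0.000034 +0.007716 -0.291743 = -0.284061;  D = +0.270960-0.085272i
d^4_{0,0}: k∈[0..4] ⇒ +0.000000 -0.000001 +0.000687 -0.069300 +0.982560 = +0.913946;  D = +0.913946+0.000000i
d^4_{1,0}: k∈[0..3] ⇒ -0.000000 +0.000034 -0.007716 +0.291743 = +0.284061;  D = -0.270960-0.085272i
d^4_{2,0}: k∈[0..2] ⇒ +0.000001 -0.000483 +0.041090 = +0.040608;  D = +0.033289+0.023256i
d^4_{3,0}: k∈[0..1] ⇒ -0.000015 +0.003403 = +0.003388;  D = -0.002067-0.002684i
d^4_{4,0}: single k=0 term ⇒ +0.000160;  D = +0.000055+0.000150i
Y_4^{m'}(θ=2.383,φ=0.1342) and Σ D·Y over m':
  (+0.0001-0.0001i)·(+0.0852-0.0507i)  (+0.0021-0.0027i)·(-0.2721+0.1159i)  (+0.0333-0.0233i)·(+0.4102-0.1128i)  (+0.2710-0.0853i)·(-0.1609+0.0217i)  (+0.9139+0.0000i)·(-0.3270+0.0000i)  (-0.2710-0.0853i)·(+0.1609+0.0217i)  (+0.0333+0.0233i)·(+0.4102+0.1128i)  (-0.0021-0.0027i)·(+0.2721+0.1159i)  (+0.0001+0.0001i)·(+0.0852+0.0507i)
Y_4^0(R⁻¹ n̂) = -0.360793-0.000000i

Re=-0.3608 Im=0.0000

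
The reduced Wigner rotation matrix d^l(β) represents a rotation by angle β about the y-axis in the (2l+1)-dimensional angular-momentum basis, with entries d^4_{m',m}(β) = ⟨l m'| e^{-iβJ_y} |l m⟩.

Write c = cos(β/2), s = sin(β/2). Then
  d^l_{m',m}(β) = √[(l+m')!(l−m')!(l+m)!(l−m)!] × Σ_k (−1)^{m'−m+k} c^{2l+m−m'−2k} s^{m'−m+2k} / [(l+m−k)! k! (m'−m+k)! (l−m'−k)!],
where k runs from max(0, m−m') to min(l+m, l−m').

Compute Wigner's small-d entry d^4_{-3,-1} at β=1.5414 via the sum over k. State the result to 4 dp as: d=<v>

d=-0.3002

d^4_{-3,-1}(β=1.5414) via Wigner's sum:
Half-angle: c=0.717423, s=0.696638. N=√(1·5040·6·120)=1904.940944
Admissible k: 2..3 (factorial args all ≥0)
  k=2: (−1)^0·1904.9409/(240)·0.7174^6·0.6966^2 = +0.525214
  k=3: (−1)^1·1904.9409/(144)·0.7174^4·0.6966^4 = -0.825369
d^4_{-3,-1}(1.5414) = +0.525214 -0.825369 = -0.300155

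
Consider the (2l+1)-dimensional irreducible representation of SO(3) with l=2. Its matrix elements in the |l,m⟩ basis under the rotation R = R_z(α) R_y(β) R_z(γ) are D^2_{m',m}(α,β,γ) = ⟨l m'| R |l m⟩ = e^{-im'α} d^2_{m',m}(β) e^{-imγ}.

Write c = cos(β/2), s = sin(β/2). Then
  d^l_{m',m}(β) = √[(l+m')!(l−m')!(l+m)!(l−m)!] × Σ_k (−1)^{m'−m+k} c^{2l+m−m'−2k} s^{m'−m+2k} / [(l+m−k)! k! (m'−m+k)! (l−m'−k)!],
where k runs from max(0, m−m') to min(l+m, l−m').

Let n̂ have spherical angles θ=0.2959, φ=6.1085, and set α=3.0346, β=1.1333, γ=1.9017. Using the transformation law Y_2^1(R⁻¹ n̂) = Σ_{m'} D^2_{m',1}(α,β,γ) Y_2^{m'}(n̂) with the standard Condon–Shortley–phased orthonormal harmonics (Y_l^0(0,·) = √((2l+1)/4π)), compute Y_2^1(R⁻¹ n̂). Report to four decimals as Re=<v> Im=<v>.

Re=-0.0373 Im=-0.1018

Need the full column D^2_{m',1} for m'=−2..2 at α=3.0346, β=1.1333, γ=1.9017.
cos(β/2)=0.843704, sin(β/2)=0.536809
d^2_{-2,1}: single k=3 term ⇒ +0.261023;  D = -0.135294-0.223223i
d^2_{-1,1}: k∈[2..3] ⇒ +0.615376 -0.083038 = +0.532338;  D = +0.225730+0.482109i
d^2_{0,1}: k∈[1..2] ⇒ +0.789706 -0.319686 = +0.470020;  D = -0.152708-0.444521i
d^2_{1,1}: k∈[0..1] ⇒ +0.506711 -0.615376 = -0.108665;  D = -0.024128-0.105952i
d^2_{2,1}: single k=0 term ⇒ -0.644792;  D = +0.075216+0.640390i
Y_2^{m'}(θ=0.2959,φ=6.1085) and Σ D·Y over m':
  (-0.1353-0.2232i)·(+0.0309+0.0112i)  (+0.2257+0.4821i)·(+0.2122+0.0375i)  (-0.1527-0.4445i)·(+0.5503+0.0000i)  (-0.0241-0.1060i)·(-0.2122+0.0375i)  (+0.0752+0.6404i)·(+0.0309-0.0112i)
Y_2^1(R⁻¹ n̂) = -0.037250-0.101785i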